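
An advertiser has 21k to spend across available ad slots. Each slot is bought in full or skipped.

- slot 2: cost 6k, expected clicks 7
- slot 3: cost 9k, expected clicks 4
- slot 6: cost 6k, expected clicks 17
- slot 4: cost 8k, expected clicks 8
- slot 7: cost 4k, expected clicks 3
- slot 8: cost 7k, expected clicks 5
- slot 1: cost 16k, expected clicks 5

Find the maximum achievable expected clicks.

32

slot 6 + slot 4 + slot 8: cost 6 + 8 + 7 = 21 ≤ 21, expected clicks 17 + 8 + 5 = 30.
slot 2 + slot 6 + slot 8: cost 6 + 6 + 7 = 19 ≤ 21, expected clicks 7 + 17 + 5 = 29.
slot 2 + slot 6 + slot 4: cost 6 + 6 + 8 = 20 ≤ 21, expected clicks 7 + 17 + 8 = 32.
Best is slot 2, slot 6, and slot 4 with total expected clicks 32.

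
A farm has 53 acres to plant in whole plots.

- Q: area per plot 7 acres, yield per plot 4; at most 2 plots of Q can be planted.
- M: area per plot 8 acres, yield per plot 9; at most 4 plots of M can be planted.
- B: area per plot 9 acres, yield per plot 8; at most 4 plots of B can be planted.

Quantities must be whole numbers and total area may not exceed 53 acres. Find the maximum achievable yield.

52

This is a bounded integer knapsack.
3×M and 3×B: area 51 ≤ 53, yield 3·9 + 3·8 = 51.
4×M and 2×B: area 50 ≤ 53, yield 4·9 + 2·8 = 52.
Best is 52.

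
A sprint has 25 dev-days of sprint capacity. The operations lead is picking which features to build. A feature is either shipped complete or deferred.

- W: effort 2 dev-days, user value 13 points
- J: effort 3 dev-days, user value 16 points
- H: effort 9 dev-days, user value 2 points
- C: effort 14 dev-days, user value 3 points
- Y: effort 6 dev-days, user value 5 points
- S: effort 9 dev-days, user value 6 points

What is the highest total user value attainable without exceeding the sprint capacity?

40

W + J + C + Y: effort 2 + 3 + 14 + 6 = 25 ≤ 25, user value 13 + 16 + 3 + 5 = 37.
W + J + H + S: effort 2 + 3 + 9 + 9 = 23 ≤ 25, user value 13 + 16 + 2 + 6 = 37.
W + J + Y + S: effort 2 + 3 + 6 + 9 = 20 ≤ 25, user value 13 + 16 + 5 + 6 = 40.
Best is W, J, Y, and S with total user value 40.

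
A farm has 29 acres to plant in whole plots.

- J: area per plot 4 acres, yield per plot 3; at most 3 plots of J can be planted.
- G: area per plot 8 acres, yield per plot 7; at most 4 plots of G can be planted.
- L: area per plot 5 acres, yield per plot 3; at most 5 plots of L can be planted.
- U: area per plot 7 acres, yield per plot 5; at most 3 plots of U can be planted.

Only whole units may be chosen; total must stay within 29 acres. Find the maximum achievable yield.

G has the best ratio (7/8); taking only G gives at most 3×7 = 21 (stopped by the area limit).
Mixing does better — 3×G and 1×L: area 29 ≤ 29, yield 3·7 + 1·3 = 24.

24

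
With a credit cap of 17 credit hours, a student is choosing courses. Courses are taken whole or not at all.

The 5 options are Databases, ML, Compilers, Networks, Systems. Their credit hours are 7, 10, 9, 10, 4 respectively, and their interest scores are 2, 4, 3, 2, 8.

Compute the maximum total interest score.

12

Take ML and Systems: credit hours 10 + 4 = 14 ≤ 17, interest score 4 + 8 = 12.
No other feasible combination does better.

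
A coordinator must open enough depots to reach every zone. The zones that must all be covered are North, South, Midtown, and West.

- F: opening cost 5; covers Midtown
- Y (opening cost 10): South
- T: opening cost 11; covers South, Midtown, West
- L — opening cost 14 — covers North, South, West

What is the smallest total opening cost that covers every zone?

19

Choose F and L: together they cover North, South, Midtown, West — every zone.
Total opening cost: 5 + 14 = 19.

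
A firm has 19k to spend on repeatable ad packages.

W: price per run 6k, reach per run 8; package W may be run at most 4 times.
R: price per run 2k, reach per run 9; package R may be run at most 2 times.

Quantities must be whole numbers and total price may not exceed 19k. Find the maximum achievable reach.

Take 2×W and 2×R: price 16 ≤ 19, reach 2·8 + 2·9 = 34.
R has the best ratio (9/2) and is taken to its limit of 2; remaining capacity is filled optimally with the others.

34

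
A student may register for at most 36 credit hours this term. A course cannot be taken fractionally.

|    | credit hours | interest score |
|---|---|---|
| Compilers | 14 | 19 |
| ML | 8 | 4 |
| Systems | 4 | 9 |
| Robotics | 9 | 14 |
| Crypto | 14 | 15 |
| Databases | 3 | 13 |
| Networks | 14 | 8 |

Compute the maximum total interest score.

56

Allowing fractional choices, the relaxed optimum would be about 61.4, but courses are indivisible.
Compilers + Systems + Robotics + Databases: credit hours 14 + 4 + 9 + 3 = 30 ≤ 36, interest score 19 + 9 + 14 + 13 = 55.
Compilers + Systems + Crypto + Databases: credit hours 14 + 4 + 14 + 3 = 35 ≤ 36, interest score 19 + 9 + 15 + 13 = 56.
Best is Compilers, Systems, Crypto, and Databases with total interest score 56.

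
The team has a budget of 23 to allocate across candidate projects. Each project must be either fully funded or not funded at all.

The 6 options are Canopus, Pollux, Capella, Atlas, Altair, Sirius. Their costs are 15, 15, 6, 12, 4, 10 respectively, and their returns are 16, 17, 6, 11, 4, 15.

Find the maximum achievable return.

26

Take Atlas and Sirius: cost 12 + 10 = 22 ≤ 23, return 11 + 15 = 26.
No other feasible combination does better.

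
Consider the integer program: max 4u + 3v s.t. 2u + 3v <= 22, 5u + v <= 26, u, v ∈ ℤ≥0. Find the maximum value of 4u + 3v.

28

Relaxing integrality, the LP optimum is 30.62 at (u,v) = (4.31, 4.46), which is not an integer point.
(u,v)=(4,4): 2·4+3·4=20≤22, 5·4+1·4=24≤26, objective 28.
(u,v)=(3,5): 2·3+3·5=21≤22, 5·3+1·5=20≤26, objective 27.
(u,v)=(4,3): 2·4+3·3=17≤22, 5·4+1·3=23≤26, objective 25.
The best lattice point is (4,4), giving 28.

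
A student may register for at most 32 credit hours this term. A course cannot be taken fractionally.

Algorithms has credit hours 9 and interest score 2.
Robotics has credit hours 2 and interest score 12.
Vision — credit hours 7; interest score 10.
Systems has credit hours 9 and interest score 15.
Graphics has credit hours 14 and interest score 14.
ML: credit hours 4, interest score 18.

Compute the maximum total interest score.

Allowing fractional choices, the relaxed optimum would be about 65.0, but courses are indivisible.
Algorithms + Robotics + Vision + Systems + ML: credit hours 9 + 2 + 7 + 9 + 4 = 31 ≤ 32, interest score 2 + 12 + 10 + 15 + 18 = 57.
Robotics + Systems + Graphics + ML: credit hours 2 + 9 + 14 + 4 = 29 ≤ 32, interest score 12 + 15 + 14 + 18 = 59.
Best is Robotics, Systems, Graphics, and ML with total interest score 59.

59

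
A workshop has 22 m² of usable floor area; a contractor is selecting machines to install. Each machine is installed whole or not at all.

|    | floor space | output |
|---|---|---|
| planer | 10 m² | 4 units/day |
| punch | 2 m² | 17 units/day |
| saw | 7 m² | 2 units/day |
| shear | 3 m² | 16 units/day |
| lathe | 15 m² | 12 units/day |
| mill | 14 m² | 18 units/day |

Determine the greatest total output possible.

51

Take punch, shear, and mill: floor space 2 + 3 + 14 = 19 ≤ 22, output 17 + 16 + 18 = 51.
No other feasible combination does better.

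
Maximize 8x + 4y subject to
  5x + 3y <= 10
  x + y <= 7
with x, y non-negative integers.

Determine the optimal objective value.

16

(x,y)=(2,0) is feasible, giving 16.
(x,y)=(1,1) is feasible, giving 12.
(x,y)=(1,0) is feasible, giving 8.
Maximum is 16 at (x,y)=(2,0).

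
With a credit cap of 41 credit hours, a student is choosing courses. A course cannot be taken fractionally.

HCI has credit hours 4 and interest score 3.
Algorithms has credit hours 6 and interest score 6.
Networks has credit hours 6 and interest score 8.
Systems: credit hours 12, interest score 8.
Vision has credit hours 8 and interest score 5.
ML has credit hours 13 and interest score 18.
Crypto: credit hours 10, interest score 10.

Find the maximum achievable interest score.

45

This is an integer program with binary decision variables.
Allowing fractional choices, the relaxed optimum would be about 46.3, but courses are indivisible.
Networks + Systems + ML + Crypto: credit hours 6 + 12 + 13 + 10 = 41 ≤ 41, interest score 8 + 8 + 18 + 10 = 44.
HCI + Algorithms + Networks + ML + Crypto: credit hours 4 + 6 + 6 + 13 + 10 = 39 ≤ 41, interest score 3 + 6 + 8 + 18 + 10 = 45.
HCI + Networks + Vision + ML + Crypto: credit hours 4 + 6 + 8 + 13 + 10 = 41 ≤ 41, interest score 3 + 8 + 5 + 18 + 10 = 44.
Best is HCI, Algorithms, Networks, ML, and Crypto with total interest score 45.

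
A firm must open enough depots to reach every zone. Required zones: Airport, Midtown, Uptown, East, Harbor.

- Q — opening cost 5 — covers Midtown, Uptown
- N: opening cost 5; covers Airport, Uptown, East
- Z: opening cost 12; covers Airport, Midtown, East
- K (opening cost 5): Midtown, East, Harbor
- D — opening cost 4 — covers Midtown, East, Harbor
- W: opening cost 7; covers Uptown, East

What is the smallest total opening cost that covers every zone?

9

Choose N and D: together they cover Airport, Midtown, Uptown, East, Harbor — every zone.
Total opening cost: 5 + 4 = 9.
No cover costs less than 9.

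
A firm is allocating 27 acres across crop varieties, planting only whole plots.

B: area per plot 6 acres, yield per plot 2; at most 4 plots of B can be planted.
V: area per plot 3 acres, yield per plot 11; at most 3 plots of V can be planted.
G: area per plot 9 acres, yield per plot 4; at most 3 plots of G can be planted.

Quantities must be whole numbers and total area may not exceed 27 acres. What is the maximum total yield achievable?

41

Take 3×V and 2×G: area 27 ≤ 27, yield 3·11 + 2·4 = 41.
V has the best ratio (11/3) and is taken to its limit of 3; remaining capacity is filled optimally with the others.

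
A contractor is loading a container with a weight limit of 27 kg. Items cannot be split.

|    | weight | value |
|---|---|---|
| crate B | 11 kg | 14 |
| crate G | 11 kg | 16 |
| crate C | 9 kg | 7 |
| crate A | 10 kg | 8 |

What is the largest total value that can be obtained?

30

This is an integer program with binary decision variables.
Allowing fractional choices, the relaxed optimum would be about 34.0, but items are indivisible.
crate G + crate C: weight 11 + 9 = 20 ≤ 27, value 16 + 7 = 23.
crate G + crate A: weight 11 + 10 = 21 ≤ 27, value 16 + 8 = 24.
crate B + crate G: weight 11 + 11 = 22 ≤ 27, value 14 + 16 = 30.
Best is crate B and crate G with total value 30.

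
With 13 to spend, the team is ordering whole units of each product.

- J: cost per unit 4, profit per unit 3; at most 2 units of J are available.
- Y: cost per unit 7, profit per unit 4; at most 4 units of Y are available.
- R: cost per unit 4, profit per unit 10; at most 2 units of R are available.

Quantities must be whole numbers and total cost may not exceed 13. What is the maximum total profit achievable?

R has the best ratio (10/4); taking only R gives at most 2×10 = 20 (stopped by the supply cap of 2).
Mixing does better — 1×J and 2×R: cost 12 ≤ 13, profit 1·3 + 2·10 = 23.

23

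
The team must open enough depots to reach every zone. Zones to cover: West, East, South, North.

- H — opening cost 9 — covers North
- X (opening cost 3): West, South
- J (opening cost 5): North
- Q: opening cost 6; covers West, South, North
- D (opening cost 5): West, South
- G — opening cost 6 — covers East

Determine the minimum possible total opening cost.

This is an integer covering problem.
The greedy cost-per-new-zone heuristic would pick X, J, and G for 14, but a cheaper cover exists.
Choose Q and G: together they cover West, East, South, North — every zone.
Total opening cost: 6 + 6 = 12.
No cover costs less than 12.

12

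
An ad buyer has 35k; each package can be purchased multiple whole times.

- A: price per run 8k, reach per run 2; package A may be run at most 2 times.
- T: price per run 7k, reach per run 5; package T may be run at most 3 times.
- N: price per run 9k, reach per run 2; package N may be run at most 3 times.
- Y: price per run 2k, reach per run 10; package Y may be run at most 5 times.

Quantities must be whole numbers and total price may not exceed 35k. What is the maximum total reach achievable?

This is a bounded integer knapsack.
Y has the best ratio (10/2); taking only Y gives at most 5×10 = 50 (stopped by the supply cap of 5).
Mixing does better — 3×T and 5×Y: price 31 ≤ 35, reach 3·5 + 5·10 = 65.

65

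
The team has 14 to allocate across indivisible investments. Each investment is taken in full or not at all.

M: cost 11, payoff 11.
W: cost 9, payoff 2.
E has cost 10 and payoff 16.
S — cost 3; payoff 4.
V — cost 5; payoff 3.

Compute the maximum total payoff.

This is an integer program with binary decision variables.
E: cost 10 ≤ 14, payoff 16.
E + S: cost 10 + 3 = 13 ≤ 14, payoff 16 + 4 = 20.
Best is E and S with total payoff 20.

20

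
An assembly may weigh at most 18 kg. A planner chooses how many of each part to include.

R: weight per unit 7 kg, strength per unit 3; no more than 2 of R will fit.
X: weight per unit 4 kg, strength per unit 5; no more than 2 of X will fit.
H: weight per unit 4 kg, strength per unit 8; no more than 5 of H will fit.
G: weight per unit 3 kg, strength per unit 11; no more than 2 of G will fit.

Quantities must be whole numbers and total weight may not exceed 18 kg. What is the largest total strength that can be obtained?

46

This is a bounded integer knapsack.
Take 3×H and 2×G: weight 18 ≤ 18, strength 3·8 + 2·11 = 46.
G has the best ratio (11/3) and is taken to its limit of 2; remaining capacity is filled optimally with the others.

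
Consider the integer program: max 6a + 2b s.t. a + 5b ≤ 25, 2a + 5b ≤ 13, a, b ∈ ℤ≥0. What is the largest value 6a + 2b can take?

The continuous relaxation peaks at (6.5, 0) with value 39.00; rounding to a feasible lattice point costs some objective.
(a,b)=(6,0): 1·6+5·0=6≤25, 2·6+5·0=12≤13, objective 36.
(a,b)=(5,0): 1·5+5·0=5≤25, 2·5+5·0=10≤13, objective 30.
Maximum is 36 at (a,b)=(6,0).

36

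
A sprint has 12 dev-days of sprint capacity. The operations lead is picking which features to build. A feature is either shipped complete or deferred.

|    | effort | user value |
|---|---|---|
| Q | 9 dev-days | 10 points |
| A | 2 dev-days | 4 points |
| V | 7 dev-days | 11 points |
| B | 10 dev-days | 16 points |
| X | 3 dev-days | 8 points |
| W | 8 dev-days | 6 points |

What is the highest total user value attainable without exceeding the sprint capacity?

23

This is a 0-1 knapsack instance.
A + V + X: effort 2 + 7 + 3 = 12 ≤ 12, user value 4 + 11 + 8 = 23.
A + B: effort 2 + 10 = 12 ≤ 12, user value 4 + 16 = 20.
Best is A, V, and X with total user value 23.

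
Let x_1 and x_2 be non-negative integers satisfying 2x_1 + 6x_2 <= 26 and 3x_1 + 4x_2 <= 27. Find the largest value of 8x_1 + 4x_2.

72

(x_1,x_2)=(9,0): 2·9+6·0=18≤26, 3·9+4·0=27≤27, objective 72.
(x_1,x_2)=(8,0): 2·8+6·0=16≤26, 3·8+4·0=24≤27, objective 64.
The best lattice point is (9,0), giving 72.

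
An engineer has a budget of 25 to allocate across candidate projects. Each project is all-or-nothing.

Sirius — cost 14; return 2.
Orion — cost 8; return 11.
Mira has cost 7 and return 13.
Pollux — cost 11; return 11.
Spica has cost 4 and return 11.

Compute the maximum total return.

35

Mira + Pollux + Spica: cost 7 + 11 + 4 = 22 ≤ 25, return 13 + 11 + 11 = 35.
Orion + Mira + Spica: cost 8 + 7 + 4 = 19 ≤ 25, return 11 + 13 + 11 = 35.
Orion + Pollux + Spica: cost 8 + 11 + 4 = 23 ≤ 25, return 11 + 11 + 11 = 33.
The maximum return is 35; one optimal choice is Orion, Mira, and Spica.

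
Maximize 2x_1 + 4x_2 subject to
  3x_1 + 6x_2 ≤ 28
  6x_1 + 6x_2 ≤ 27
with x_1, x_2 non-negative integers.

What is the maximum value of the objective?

16

(x_1,x_2)=(0,4) is feasible, giving 16.
(x_1,x_2)=(1,3) is feasible, giving 14.
Maximum is 16 at (x_1,x_2)=(0,4).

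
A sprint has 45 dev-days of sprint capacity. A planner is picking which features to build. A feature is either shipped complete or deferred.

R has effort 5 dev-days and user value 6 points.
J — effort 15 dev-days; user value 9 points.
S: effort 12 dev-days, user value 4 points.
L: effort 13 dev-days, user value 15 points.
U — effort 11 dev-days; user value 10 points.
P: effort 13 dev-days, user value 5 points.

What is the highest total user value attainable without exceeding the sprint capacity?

40

This is a 0-1 knapsack instance.
Allowing fractional choices, the relaxed optimum would be about 40.4, but features are indivisible.
R + L + U + P: effort 5 + 13 + 11 + 13 = 42 ≤ 45, user value 6 + 15 + 10 + 5 = 36.
R + J + L + U: effort 5 + 15 + 13 + 11 = 44 ≤ 45, user value 6 + 9 + 15 + 10 = 40.
Best is R, J, L, and U with total user value 40.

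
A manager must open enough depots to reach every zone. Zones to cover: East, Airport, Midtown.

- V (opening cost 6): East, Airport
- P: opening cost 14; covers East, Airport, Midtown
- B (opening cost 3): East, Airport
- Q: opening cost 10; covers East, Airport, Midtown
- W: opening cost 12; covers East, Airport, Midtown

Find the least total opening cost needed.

This is an integer covering problem.
The greedy cost-per-new-zone heuristic would pick B and Q for 13, but a cheaper cover exists.
Q alone covers East, Airport, Midtown — every zone.
Total opening cost: 10.
No cover costs less than 10.

10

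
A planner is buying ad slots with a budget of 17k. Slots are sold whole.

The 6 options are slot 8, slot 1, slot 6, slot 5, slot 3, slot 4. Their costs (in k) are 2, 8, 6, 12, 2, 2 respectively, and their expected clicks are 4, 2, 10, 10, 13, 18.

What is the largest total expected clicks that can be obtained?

Allowing fractional choices, the relaxed optimum would be about 49.2, but ad slots are indivisible.
slot 5 + slot 3 + slot 4: cost 12 + 2 + 2 = 16 ≤ 17, expected clicks 10 + 13 + 18 = 41.
slot 8 + slot 6 + slot 3 + slot 4: cost 2 + 6 + 2 + 2 = 12 ≤ 17, expected clicks 4 + 10 + 13 + 18 = 45.
slot 6 + slot 3 + slot 4: cost 6 + 2 + 2 = 10 ≤ 17, expected clicks 10 + 13 + 18 = 41.
Best is slot 8, slot 6, slot 3, and slot 4 with total expected clicks 45.

45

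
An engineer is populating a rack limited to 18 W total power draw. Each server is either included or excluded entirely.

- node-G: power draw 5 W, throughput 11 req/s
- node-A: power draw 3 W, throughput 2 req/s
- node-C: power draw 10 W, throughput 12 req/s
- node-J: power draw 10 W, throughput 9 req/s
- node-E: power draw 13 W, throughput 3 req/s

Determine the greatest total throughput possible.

25

Allowing fractional choices, the relaxed optimum would be about 25.7, but servers are indivisible.
node-G + node-A + node-C: power draw 5 + 3 + 10 = 18 ≤ 18, throughput 11 + 2 + 12 = 25.
node-G + node-A + node-J: power draw 5 + 3 + 10 = 18 ≤ 18, throughput 11 + 2 + 9 = 22.
node-G + node-C: power draw 5 + 10 = 15 ≤ 18, throughput 11 + 12 = 23.
Best is node-G, node-A, and node-C with total throughput 25.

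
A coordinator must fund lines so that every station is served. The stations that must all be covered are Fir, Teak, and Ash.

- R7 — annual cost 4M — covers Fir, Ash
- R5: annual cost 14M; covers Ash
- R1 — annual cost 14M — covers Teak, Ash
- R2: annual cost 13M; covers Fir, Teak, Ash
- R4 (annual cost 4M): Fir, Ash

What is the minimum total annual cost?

The greedy cost-per-new-station heuristic would pick R7 and R2 for 17, but a cheaper cover exists.
R2 alone covers Fir, Teak, Ash — every station.
Total annual cost: 13.
No cover costs less than 13.

13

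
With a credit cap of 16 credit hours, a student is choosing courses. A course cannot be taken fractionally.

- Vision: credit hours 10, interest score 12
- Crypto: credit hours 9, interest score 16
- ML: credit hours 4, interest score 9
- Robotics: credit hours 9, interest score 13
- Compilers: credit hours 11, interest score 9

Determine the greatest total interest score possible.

25

ML + Robotics: credit hours 4 + 9 = 13 ≤ 16, interest score 9 + 13 = 22.
Crypto + ML: credit hours 9 + 4 = 13 ≤ 16, interest score 16 + 9 = 25.
Best is Crypto and ML with total interest score 25.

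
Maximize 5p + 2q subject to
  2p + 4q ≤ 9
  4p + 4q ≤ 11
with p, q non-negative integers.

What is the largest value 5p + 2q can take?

10

(p,q)=(2,0) is feasible, giving 10.
(p,q)=(1,1) is feasible, giving 7.
(p,q)=(1,0) is feasible, giving 5.
No feasible integer point exceeds 10.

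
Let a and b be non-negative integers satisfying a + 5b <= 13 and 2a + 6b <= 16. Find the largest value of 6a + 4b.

48

(a,b)=(8,0): 1·8+5·0=8≤13, 2·8+6·0=16≤16, objective 48.
(a,b)=(7,0): 1·7+5·0=7≤13, 2·7+6·0=14≤16, objective 42.
No feasible integer point exceeds 48.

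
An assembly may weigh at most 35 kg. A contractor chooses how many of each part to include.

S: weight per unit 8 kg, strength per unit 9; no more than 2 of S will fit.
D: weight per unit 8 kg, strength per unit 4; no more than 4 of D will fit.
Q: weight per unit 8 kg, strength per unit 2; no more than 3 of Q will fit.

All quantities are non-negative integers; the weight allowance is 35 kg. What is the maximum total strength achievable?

26

S has the best ratio (9/8); taking only S gives at most 2×9 = 18 (stopped by the supply cap of 2).
Mixing does better — 2×S and 2×D: weight 32 ≤ 35, strength 2·9 + 2·4 = 26.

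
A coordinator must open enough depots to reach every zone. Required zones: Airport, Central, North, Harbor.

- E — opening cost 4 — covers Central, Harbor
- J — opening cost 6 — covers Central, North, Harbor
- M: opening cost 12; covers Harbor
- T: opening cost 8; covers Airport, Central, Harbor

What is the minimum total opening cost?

14

The greedy cost-per-new-zone heuristic would pick E, J, and T for 18, but a cheaper cover exists.
Choose J and T: together they cover Airport, Central, North, Harbor — every zone.
Total opening cost: 6 + 8 = 14.
No cover costs less than 14.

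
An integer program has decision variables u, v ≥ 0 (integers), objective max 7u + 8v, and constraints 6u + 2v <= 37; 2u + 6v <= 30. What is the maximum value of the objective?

59

Relaxing integrality, the LP optimum is 61.94 at (u,v) = (5.06, 3.31), which is not an integer point.
(u,v)=(5,3): 6·5+2·3=36≤37, 2·5+6·3=28≤30, objective 59.
(u,v)=(4,3): 6·4+2·3=30≤37, 2·4+6·3=26≤30, objective 52.
(u,v)=(5,2): 6·5+2·2=34≤37, 2·5+6·2=22≤30, objective 51.
(u,v)=(4,2): 6·4+2·2=28≤37, 2·4+6·2=20≤30, objective 44.
No feasible integer point exceeds 59.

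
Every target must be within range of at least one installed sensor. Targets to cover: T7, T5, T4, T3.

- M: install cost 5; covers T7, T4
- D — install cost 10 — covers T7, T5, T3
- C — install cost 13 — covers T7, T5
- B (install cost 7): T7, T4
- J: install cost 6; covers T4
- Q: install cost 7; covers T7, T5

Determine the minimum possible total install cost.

15

This is an integer covering problem.
Choose M and D: together they cover T7, T5, T4, T3 — every target.
Total install cost: 5 + 10 = 15.
No cover costs less than 15.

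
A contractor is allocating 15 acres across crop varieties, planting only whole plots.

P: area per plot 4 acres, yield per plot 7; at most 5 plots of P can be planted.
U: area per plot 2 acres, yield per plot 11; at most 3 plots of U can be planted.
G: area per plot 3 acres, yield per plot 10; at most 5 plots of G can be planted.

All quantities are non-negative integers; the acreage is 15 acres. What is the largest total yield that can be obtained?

63

Take 3×U and 3×G: area 15 ≤ 15, yield 3·11 + 3·10 = 63.
U has the best ratio (11/2) and is taken to its limit of 3; remaining capacity is filled optimally with the others.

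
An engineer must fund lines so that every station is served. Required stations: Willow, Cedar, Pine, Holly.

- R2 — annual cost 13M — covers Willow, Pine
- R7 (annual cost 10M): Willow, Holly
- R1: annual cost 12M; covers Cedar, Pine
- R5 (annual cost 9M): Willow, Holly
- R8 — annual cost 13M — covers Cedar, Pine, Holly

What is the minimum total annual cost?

The greedy cost-per-new-station heuristic would pick R8 and R5 for 22, but a cheaper cover exists.
Choose R1 and R5: together they cover Willow, Cedar, Pine, Holly — every station.
Total annual cost: 12 + 9 = 21.
No cover costs less than 21.

21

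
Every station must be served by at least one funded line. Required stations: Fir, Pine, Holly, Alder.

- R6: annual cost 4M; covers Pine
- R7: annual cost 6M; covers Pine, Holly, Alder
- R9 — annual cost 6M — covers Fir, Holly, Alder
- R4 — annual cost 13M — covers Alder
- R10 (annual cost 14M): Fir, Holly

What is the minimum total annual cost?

10

This is an integer covering problem.
The greedy cost-per-new-station heuristic would pick R7 and R9 for 12, but a cheaper cover exists.
Choose R6 and R9: together they cover Fir, Pine, Holly, Alder — every station.
Total annual cost: 4 + 6 = 10.
No cover costs less than 10.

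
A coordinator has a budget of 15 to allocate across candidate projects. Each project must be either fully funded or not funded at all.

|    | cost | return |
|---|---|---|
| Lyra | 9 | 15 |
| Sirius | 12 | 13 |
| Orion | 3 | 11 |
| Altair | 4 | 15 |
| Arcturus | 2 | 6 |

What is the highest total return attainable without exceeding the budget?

This is a 0-1 knapsack instance.
Take Lyra, Altair, and Arcturus: cost 9 + 4 + 2 = 15 ≤ 15, return 15 + 15 + 6 = 36.
No other feasible combination does better.

36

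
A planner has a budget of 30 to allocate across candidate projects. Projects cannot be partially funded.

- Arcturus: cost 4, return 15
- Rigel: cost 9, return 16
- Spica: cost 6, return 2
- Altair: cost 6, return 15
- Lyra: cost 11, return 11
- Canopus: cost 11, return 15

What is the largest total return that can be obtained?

Arcturus + Rigel + Altair + Canopus: cost 4 + 9 + 6 + 11 = 30 ≤ 30, return 15 + 16 + 15 + 15 = 61.
Arcturus + Rigel + Spica + Altair: cost 4 + 9 + 6 + 6 = 25 ≤ 30, return 15 + 16 + 2 + 15 = 48.
Arcturus + Rigel + Altair + Lyra: cost 4 + 9 + 6 + 11 = 30 ≤ 30, return 15 + 16 + 15 + 11 = 57.
Best is Arcturus, Rigel, Altair, and Canopus with total return 61.

61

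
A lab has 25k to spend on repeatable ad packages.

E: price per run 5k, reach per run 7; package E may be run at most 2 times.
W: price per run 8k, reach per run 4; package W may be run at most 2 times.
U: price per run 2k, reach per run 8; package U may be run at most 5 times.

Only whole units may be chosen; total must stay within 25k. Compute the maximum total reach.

U has the best ratio (8/2); taking only U gives at most 5×8 = 40 (stopped by the supply cap of 5).
Mixing does better — 2×E and 5×U: price 20 ≤ 25, reach 2·7 + 5·8 = 54.

54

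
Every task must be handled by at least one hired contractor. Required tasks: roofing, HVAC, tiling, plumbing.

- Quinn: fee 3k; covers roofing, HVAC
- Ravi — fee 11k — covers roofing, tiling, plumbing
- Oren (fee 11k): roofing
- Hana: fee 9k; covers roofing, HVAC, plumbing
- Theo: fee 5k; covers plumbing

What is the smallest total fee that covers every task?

14

Choose Quinn and Ravi: together they cover roofing, HVAC, tiling, plumbing — every task.
Total fee: 3 + 11 = 14.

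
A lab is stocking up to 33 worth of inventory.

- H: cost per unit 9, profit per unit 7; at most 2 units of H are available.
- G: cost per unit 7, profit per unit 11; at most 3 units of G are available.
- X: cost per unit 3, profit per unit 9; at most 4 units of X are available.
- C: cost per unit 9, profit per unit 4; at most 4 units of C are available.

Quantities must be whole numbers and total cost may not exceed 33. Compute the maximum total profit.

69

This is a bounded integer knapsack.
X has the best ratio (9/3); taking only X gives at most 4×9 = 36 (stopped by the supply cap of 4).
Mixing does better — 3×G and 4×X: cost 33 ≤ 33, profit 3·11 + 4·9 = 69.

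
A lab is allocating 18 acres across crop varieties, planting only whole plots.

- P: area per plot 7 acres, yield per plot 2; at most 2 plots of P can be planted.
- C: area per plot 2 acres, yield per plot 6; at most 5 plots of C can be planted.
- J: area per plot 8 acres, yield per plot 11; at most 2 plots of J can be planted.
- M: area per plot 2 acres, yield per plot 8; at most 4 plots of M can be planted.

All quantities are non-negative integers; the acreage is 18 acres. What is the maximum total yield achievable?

5×C and 4×M: area 18 ≤ 18, yield 5·6 + 4·8 = 62.
4×C and 4×M: area 16 ≤ 18, yield 4·6 + 4·8 = 56.
Best is 62.

62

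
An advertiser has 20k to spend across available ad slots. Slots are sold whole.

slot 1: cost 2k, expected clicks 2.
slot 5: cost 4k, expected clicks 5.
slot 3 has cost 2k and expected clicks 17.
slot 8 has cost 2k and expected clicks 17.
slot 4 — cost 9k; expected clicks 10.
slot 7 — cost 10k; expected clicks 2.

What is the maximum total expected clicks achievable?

Treat it as a binary knapsack problem.
Take slot 1, slot 5, slot 3, slot 8, and slot 4: cost 2 + 4 + 2 + 2 + 9 = 19 ≤ 20, expected clicks 2 + 5 + 17 + 17 + 10 = 51.
No other feasible combination does better.

51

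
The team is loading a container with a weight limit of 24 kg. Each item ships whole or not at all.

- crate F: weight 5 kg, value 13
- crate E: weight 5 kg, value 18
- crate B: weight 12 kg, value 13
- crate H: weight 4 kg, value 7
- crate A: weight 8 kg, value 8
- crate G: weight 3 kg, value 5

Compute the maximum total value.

Allowing fractional choices, the relaxed optimum would be about 50.6, but items are indivisible.
crate F + crate E + crate A + crate G: weight 5 + 5 + 8 + 3 = 21 ≤ 24, value 13 + 18 + 8 + 5 = 44.
crate F + crate E + crate H + crate A: weight 5 + 5 + 4 + 8 = 22 ≤ 24, value 13 + 18 + 7 + 8 = 46.
crate F + crate E + crate B: weight 5 + 5 + 12 = 22 ≤ 24, value 13 + 18 + 13 = 44.
Best is crate F, crate E, crate H, and crate A with total value 46.

46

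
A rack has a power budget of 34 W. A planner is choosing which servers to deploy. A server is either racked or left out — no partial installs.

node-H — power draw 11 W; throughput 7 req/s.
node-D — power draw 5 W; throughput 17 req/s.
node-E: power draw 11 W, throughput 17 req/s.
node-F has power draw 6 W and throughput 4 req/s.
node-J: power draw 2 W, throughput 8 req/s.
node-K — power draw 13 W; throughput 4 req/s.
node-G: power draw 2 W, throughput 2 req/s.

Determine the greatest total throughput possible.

Allowing fractional choices, the relaxed optimum would be about 53.1, but servers are indivisible.
node-H + node-D + node-E + node-J + node-G: power draw 11 + 5 + 11 + 2 + 2 = 31 ≤ 34, throughput 7 + 17 + 17 + 8 + 2 = 51.
node-H + node-D + node-E + node-J: power draw 11 + 5 + 11 + 2 = 29 ≤ 34, throughput 7 + 17 + 17 + 8 = 49.
Best is node-H, node-D, node-E, node-J, and node-G with total throughput 51.

51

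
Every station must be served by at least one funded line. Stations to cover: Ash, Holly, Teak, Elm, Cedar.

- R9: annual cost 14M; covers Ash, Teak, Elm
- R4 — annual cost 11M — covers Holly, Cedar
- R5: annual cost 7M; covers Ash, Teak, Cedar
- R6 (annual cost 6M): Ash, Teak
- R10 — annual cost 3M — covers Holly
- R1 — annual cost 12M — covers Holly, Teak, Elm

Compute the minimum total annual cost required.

19

The greedy cost-per-new-station heuristic would pick R5, R10, and R1 for 22, but a cheaper cover exists.
Choose R5 and R1: together they cover Ash, Holly, Teak, Elm, Cedar — every station.
Total annual cost: 7 + 12 = 19.
No cover costs less than 19.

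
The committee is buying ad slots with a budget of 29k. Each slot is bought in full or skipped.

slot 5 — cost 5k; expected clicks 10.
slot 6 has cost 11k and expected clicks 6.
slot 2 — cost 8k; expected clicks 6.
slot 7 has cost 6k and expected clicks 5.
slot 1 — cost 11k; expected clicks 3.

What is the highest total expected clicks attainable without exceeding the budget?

22

slot 5 + slot 2 + slot 7: cost 5 + 8 + 6 = 19 ≤ 29, expected clicks 10 + 6 + 5 = 21.
slot 5 + slot 6 + slot 2: cost 5 + 11 + 8 = 24 ≤ 29, expected clicks 10 + 6 + 6 = 22.
slot 5 + slot 6 + slot 7: cost 5 + 11 + 6 = 22 ≤ 29, expected clicks 10 + 6 + 5 = 21.
Best is slot 5, slot 6, and slot 2 with total expected clicks 22.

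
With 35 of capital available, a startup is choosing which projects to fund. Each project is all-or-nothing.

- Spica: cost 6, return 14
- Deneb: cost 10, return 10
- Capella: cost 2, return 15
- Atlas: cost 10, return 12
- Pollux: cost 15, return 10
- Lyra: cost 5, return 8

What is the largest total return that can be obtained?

Spica + Capella + Atlas + Pollux: cost 6 + 2 + 10 + 15 = 33 ≤ 35, return 14 + 15 + 12 + 10 = 51.
Spica + Deneb + Capella + Atlas + Lyra: cost 6 + 10 + 2 + 10 + 5 = 33 ≤ 35, return 14 + 10 + 15 + 12 + 8 = 59.
Spica + Deneb + Capella + Atlas: cost 6 + 10 + 2 + 10 = 28 ≤ 35, return 14 + 10 + 15 + 12 = 51.
Best is Spica, Deneb, Capella, Atlas, and Lyra with total return 59.

59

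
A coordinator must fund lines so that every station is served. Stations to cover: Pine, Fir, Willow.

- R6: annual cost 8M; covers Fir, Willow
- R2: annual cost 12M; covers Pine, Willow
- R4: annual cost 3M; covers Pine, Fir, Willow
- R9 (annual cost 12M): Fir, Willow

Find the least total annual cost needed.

R4 alone covers Pine, Fir, Willow — every station.
Total annual cost: 3.
No cover costs less than 3.

3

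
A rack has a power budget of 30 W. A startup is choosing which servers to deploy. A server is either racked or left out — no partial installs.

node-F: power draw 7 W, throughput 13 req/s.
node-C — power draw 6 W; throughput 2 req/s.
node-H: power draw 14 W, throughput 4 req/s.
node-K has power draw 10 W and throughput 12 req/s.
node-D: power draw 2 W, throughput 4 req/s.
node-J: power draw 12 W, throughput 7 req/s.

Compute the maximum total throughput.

32

node-F + node-K + node-J: power draw 7 + 10 + 12 = 29 ≤ 30, throughput 13 + 12 + 7 = 32.
node-F + node-C + node-K + node-D: power draw 7 + 6 + 10 + 2 = 25 ≤ 30, throughput 13 + 2 + 12 + 4 = 31.
Best is node-F, node-K, and node-J with total throughput 32.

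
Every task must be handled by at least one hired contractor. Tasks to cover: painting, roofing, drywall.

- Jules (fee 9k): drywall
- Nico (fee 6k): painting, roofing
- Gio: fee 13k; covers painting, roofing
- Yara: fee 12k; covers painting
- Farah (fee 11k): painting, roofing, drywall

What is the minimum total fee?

This is a weighted set-cover instance.
The greedy cost-per-new-task heuristic would pick Nico and Jules for 15, but a cheaper cover exists.
Farah alone covers painting, roofing, drywall — every task.
Total fee: 11.
No cover costs less than 11.

11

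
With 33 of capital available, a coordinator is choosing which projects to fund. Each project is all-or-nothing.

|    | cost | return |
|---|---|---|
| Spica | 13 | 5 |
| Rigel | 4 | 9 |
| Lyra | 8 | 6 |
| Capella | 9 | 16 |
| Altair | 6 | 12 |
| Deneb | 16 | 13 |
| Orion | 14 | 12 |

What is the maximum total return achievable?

Treat it as a binary knapsack problem.
Take Rigel, Capella, Altair, and Orion: cost 4 + 9 + 6 + 14 = 33 ≤ 33, return 9 + 16 + 12 + 12 = 49.
No other feasible combination does better.

49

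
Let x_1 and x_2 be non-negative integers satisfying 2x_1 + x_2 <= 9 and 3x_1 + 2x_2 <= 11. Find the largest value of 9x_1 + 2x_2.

29

Relaxing integrality, the LP optimum is 33.00 at (x_1,x_2) = (3.67, 0), which is not an integer point.
(x_1,x_2)=(3,1): 2·3+1·1=7≤9, 3·3+2·1=11≤11, objective 29.
(x_1,x_2)=(3,0): 2·3+1·0=6≤9, 3·3+2·0=9≤11, objective 27.
(x_1,x_2)=(2,2): 2·2+1·2=6≤9, 3·2+2·2=10≤11, objective 22.
(x_1,x_2)=(2,1): 2·2+1·1=5≤9, 3·2+2·1=8≤11, objective 20.
The best lattice point is (3,1), giving 29.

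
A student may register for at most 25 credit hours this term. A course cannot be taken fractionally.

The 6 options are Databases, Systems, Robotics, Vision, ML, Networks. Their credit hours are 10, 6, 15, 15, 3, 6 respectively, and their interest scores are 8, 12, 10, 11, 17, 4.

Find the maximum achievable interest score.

41

Databases + Systems + ML + Networks: credit hours 10 + 6 + 3 + 6 = 25 ≤ 25, interest score 8 + 12 + 17 + 4 = 41.
Systems + Vision + ML: credit hours 6 + 15 + 3 = 24 ≤ 25, interest score 12 + 11 + 17 = 40.
Best is Databases, Systems, ML, and Networks with total interest score 41.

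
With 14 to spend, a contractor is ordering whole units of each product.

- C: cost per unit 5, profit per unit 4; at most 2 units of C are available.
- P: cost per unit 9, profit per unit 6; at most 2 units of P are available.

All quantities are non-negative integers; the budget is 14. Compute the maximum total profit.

2×C: cost 10 ≤ 14, profit 2·4 = 8.
1×C and 1×P: cost 14 ≤ 14, profit 1·4 + 1·6 = 10.
Best is 10.

10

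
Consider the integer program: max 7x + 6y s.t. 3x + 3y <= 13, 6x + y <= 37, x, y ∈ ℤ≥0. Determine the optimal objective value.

(x,y)=(4,0) is feasible, giving 28.
(x,y)=(3,1) is feasible, giving 27.
(x,y)=(3,0) is feasible, giving 21.
The best lattice point is (4,0), giving 28.

28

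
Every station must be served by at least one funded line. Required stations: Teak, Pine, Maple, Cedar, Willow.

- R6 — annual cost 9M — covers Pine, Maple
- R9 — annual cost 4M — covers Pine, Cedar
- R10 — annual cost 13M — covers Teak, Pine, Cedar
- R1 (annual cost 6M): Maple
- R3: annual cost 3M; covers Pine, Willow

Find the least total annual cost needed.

The greedy cost-per-new-station heuristic would pick R3, R9, R1, and R10 for 26, but a cheaper cover exists.
Choose R10, R1, and R3: together they cover Teak, Pine, Maple, Cedar, Willow — every station.
Total annual cost: 13 + 6 + 3 = 22.
No cover costs less than 22.

22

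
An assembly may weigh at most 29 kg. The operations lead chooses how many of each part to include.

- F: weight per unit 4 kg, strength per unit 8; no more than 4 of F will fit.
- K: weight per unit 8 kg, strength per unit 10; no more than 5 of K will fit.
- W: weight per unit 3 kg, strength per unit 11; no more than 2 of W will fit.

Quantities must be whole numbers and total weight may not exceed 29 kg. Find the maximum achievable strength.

56

This is a bounded integer knapsack.
Take 3×F, 1×K, and 2×W: weight 26 ≤ 29, strength 3·8 + 1·10 + 2·11 = 56.
W has the best ratio (11/3) and is taken to its limit of 2; remaining capacity is filled optimally with the others.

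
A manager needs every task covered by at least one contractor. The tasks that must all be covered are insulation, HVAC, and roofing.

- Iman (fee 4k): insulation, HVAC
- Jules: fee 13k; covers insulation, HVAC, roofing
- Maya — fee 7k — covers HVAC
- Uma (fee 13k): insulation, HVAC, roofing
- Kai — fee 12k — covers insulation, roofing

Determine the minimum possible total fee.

This is an integer covering problem.
Jules alone covers insulation, HVAC, roofing — every task.
Total fee: 13.

13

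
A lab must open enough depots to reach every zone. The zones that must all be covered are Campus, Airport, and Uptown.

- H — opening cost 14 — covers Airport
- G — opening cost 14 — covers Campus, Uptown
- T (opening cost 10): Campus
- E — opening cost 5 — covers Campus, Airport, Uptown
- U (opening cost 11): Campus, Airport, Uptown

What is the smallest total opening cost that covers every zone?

E alone covers Campus, Airport, Uptown — every zone.
Total opening cost: 5.
No cover costs less than 5.

5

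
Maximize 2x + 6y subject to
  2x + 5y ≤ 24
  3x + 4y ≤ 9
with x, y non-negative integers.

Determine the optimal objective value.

12

(x,y)=(0,2) is feasible, giving 12.
(x,y)=(1,1) is feasible, giving 8.
Maximum is 12 at (x,y)=(0,2).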